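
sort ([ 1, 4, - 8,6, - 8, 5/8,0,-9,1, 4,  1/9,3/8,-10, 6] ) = [ - 10,  -  9, - 8, - 8,0,  1/9, 3/8,  5/8, 1, 1,4,4, 6, 6]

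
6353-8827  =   - 2474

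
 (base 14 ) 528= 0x3F8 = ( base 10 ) 1016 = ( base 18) 328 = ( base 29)161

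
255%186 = 69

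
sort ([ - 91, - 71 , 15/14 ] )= [ - 91 , - 71,15/14]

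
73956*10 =739560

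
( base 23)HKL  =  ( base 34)86m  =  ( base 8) 22402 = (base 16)2502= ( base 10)9474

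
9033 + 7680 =16713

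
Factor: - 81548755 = - 5^1*31^1*526121^1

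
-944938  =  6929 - 951867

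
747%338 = 71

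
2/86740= 1/43370 = 0.00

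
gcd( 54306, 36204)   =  18102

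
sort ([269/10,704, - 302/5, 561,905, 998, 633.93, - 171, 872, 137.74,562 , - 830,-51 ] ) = [ - 830 ,-171, - 302/5 ,  -  51,  269/10,137.74, 561,562 , 633.93, 704, 872, 905,998 ]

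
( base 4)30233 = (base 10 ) 815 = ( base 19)24H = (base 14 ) 423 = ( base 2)1100101111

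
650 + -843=- 193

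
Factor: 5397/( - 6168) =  - 2^( - 3)*7^1= - 7/8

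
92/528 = 23/132= 0.17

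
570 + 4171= 4741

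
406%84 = 70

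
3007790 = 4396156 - 1388366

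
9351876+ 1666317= 11018193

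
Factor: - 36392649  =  -3^1*1489^1*8147^1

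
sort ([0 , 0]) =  [ 0,  0]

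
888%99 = 96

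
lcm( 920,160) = 3680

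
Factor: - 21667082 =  - 2^1*641^1  *  16901^1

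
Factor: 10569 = 3^1*13^1*271^1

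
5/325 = 1/65= 0.02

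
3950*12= 47400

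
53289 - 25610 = 27679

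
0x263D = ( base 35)7yo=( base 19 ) 1824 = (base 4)2120331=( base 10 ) 9789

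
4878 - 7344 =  - 2466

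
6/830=3/415  =  0.01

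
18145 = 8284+9861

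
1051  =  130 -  - 921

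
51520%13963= 9631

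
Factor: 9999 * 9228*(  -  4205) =-387998596260 = -2^2*3^3*5^1*11^1*29^2*101^1 * 769^1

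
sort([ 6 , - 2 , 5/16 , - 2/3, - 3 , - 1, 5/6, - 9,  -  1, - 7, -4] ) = [ -9,-7, - 4, - 3,-2 , - 1,-1, - 2/3,5/16,5/6,6 ]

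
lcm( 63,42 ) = 126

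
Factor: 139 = 139^1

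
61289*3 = 183867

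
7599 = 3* 2533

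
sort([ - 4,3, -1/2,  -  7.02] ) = [ - 7.02,-4, - 1/2,3] 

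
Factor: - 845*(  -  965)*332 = 270721100 = 2^2*5^2*13^2 *83^1*193^1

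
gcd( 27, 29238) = 3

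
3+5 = 8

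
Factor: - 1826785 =- 5^1 *365357^1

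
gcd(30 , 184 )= 2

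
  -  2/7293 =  -1  +  7291/7293 = - 0.00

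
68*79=5372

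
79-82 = -3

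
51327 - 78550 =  - 27223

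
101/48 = 101/48 = 2.10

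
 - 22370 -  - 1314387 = 1292017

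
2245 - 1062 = 1183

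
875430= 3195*274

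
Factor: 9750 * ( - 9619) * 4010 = -376078852500 = - 2^2 * 3^1*5^4*13^1* 401^1*9619^1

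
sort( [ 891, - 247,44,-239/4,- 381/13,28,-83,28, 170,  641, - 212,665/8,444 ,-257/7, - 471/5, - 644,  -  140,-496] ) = [  -  644,- 496, - 247, - 212,-140 , - 471/5, - 83,-239/4,- 257/7, - 381/13,  28,28,  44, 665/8,170,  444,  641, 891 ]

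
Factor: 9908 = 2^2*2477^1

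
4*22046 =88184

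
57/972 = 19/324 = 0.06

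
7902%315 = 27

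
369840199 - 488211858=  - 118371659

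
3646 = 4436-790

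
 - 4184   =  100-4284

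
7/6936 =7/6936 = 0.00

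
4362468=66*66098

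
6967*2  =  13934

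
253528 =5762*44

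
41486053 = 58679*707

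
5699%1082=289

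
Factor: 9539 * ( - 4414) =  - 2^1*2207^1*9539^1 = - 42105146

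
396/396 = 1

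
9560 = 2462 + 7098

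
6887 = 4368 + 2519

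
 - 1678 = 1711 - 3389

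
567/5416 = 567/5416 = 0.10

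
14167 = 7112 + 7055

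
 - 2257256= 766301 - 3023557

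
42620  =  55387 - 12767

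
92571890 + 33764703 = 126336593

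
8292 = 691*12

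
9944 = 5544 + 4400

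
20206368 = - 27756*( - 728 )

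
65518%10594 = 1954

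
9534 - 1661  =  7873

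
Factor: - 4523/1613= -1613^( - 1)*4523^1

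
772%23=13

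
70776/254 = 278 + 82/127  =  278.65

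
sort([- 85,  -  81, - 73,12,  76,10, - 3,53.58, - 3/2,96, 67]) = [ - 85, - 81, - 73, - 3,  -  3/2,10,12 , 53.58,67, 76,96] 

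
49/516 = 49/516 = 0.09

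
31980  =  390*82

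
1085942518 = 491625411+594317107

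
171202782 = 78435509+92767273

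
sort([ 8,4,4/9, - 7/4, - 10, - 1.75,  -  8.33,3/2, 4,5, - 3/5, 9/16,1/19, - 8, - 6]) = [ - 10, - 8.33,-8, - 6, - 7/4, - 1.75, - 3/5,1/19,4/9 , 9/16,3/2,4,4,5,8] 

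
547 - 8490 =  - 7943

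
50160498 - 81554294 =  - 31393796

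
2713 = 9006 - 6293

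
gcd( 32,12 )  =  4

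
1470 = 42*35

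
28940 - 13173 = 15767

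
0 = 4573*0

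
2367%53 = 35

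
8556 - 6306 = 2250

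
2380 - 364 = 2016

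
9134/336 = 27 + 31/168 = 27.18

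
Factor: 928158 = 2^1 * 3^1*7^3*11^1 * 41^1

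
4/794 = 2/397 = 0.01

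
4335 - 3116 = 1219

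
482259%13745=1184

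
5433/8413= 5433/8413 = 0.65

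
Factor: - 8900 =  - 2^2*5^2  *89^1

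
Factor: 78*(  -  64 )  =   - 2^7*3^1*13^1 = - 4992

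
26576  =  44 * 604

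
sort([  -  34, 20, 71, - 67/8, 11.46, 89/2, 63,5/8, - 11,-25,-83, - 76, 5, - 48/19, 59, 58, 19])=[ - 83, - 76 , - 34 , - 25,-11,  -  67/8, -48/19,  5/8, 5,11.46,  19,20, 89/2, 58,59 , 63, 71] 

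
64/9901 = 64/9901 = 0.01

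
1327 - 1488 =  - 161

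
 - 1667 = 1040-2707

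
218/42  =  109/21 = 5.19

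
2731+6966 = 9697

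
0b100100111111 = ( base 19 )6AB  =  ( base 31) 2eb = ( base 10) 2367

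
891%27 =0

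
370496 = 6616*56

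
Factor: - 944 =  -2^4*59^1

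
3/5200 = 3/5200= 0.00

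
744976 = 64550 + 680426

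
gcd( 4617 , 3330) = 9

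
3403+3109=6512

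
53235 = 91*585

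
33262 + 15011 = 48273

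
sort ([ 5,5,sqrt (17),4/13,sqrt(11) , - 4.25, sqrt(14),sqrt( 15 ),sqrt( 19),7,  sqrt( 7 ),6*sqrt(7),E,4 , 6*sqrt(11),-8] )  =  [ - 8, - 4.25, 4/13,  sqrt(7), E, sqrt( 11 ),sqrt( 14),sqrt( 15) , 4,sqrt(17), sqrt ( 19),5, 5,7, 6*sqrt( 7 ),6*sqrt( 11 ) ]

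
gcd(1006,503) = 503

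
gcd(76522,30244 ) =2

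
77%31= 15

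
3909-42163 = -38254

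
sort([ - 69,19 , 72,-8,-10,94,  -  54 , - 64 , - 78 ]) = [ - 78, - 69,- 64, - 54, - 10,-8 , 19,72, 94]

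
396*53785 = 21298860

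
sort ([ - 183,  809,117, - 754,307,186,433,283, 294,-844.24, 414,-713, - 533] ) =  [ - 844.24,- 754,- 713, - 533, - 183, 117 , 186,  283,  294, 307, 414, 433,809] 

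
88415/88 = 88415/88 = 1004.72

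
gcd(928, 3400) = 8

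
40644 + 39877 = 80521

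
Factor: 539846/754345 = 2^1*5^ ( - 1 ) * 150869^ ( - 1 )*269923^1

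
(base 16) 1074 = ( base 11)318a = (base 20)AAC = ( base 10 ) 4212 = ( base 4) 1001310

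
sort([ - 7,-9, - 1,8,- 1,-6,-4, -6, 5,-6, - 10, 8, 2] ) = [ -10,-9, - 7, - 6 ,-6,-6, - 4,  -  1,-1, 2, 5, 8, 8 ]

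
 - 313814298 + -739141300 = -1052955598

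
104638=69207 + 35431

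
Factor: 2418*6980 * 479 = 2^3*3^1*5^1 * 13^1*31^1*349^1*479^1 = 8084389560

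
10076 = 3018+7058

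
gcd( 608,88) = 8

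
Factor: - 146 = - 2^1 * 73^1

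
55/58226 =55/58226 =0.00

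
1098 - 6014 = -4916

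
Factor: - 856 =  - 2^3 * 107^1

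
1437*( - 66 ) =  - 94842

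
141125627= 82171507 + 58954120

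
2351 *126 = 296226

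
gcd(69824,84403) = 1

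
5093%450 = 143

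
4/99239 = 4/99239 = 0.00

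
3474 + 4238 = 7712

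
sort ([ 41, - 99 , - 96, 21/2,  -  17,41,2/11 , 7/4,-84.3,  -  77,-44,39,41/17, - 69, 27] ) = [ - 99 , - 96, - 84.3, - 77, - 69,-44, - 17,2/11,7/4,  41/17,21/2, 27,39,  41, 41 ] 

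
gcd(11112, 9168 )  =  24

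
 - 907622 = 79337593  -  80245215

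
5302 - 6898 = -1596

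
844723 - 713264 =131459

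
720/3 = 240 = 240.00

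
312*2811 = 877032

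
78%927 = 78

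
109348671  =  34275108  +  75073563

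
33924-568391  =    -  534467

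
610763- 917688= - 306925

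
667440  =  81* 8240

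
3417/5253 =67/103  =  0.65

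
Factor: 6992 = 2^4*19^1*23^1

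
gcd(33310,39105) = 5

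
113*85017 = 9606921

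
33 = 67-34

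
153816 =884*174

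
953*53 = 50509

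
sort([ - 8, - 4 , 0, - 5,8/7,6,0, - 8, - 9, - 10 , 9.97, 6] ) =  [ -10, - 9, - 8, - 8, - 5, - 4,0,0, 8/7,6,6, 9.97] 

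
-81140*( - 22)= 1785080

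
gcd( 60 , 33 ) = 3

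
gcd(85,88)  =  1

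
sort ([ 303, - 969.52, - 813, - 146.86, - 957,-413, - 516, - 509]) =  [- 969.52, - 957  , - 813,-516,  -  509, - 413, - 146.86, 303] 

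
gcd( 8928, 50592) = 2976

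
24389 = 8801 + 15588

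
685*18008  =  12335480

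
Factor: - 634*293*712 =- 2^4*89^1*293^1*317^1 = - 132262544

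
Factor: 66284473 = 66284473^1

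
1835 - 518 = 1317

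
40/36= 10/9=1.11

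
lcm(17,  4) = 68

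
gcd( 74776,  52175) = 1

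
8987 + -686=8301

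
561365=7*80195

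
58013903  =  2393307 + 55620596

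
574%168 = 70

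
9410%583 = 82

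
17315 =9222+8093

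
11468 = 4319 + 7149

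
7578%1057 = 179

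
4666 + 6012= 10678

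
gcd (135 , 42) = 3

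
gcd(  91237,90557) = 1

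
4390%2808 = 1582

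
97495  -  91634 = 5861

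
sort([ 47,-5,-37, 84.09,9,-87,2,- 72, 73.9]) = [ - 87, - 72,-37, - 5, 2,  9, 47,73.9, 84.09]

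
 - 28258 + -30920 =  - 59178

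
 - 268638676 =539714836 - 808353512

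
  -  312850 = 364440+  -  677290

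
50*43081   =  2154050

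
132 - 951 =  - 819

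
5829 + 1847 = 7676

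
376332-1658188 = -1281856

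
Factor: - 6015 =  - 3^1*5^1*401^1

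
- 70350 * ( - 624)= 43898400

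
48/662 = 24/331 = 0.07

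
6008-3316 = 2692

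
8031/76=8031/76= 105.67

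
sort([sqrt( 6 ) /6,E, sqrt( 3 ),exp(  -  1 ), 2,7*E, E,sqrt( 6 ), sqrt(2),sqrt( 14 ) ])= [ exp(- 1), sqrt(6) /6,sqrt( 2 ),  sqrt( 3 ), 2,sqrt( 6),E,E, sqrt(14),7 * E]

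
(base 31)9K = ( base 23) d0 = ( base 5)2144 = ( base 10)299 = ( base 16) 12B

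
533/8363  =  533/8363 = 0.06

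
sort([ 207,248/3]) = [ 248/3,  207 ] 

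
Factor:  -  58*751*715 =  - 2^1*5^1 * 11^1 * 13^1* 29^1*751^1 = - 31143970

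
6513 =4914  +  1599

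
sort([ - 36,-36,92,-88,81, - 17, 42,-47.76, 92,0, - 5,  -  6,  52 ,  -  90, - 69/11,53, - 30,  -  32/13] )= [  -  90, - 88,  -  47.76, - 36, - 36, - 30, -17,  -  69/11, - 6, - 5, - 32/13, 0,  42,52, 53,81,92,92]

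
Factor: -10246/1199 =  - 2^1*11^ (-1 )  *  47^1 = - 94/11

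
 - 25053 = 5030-30083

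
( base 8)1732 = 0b1111011010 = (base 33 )tt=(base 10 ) 986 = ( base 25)1EB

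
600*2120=1272000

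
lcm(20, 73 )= 1460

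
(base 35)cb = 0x1AF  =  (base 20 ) 11b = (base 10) 431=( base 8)657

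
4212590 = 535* 7874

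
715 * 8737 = 6246955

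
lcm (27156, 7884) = 244404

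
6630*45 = 298350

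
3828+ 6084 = 9912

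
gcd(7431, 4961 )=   1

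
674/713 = 674/713 = 0.95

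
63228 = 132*479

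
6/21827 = 6/21827 =0.00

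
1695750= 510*3325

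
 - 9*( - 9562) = 86058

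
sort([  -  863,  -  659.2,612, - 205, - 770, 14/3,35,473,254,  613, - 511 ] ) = [-863, - 770,-659.2,-511, - 205, 14/3,35, 254,473, 612,613 ] 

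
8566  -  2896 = 5670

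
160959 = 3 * 53653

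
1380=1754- 374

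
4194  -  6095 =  - 1901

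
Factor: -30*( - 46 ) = 2^2*3^1*5^1*23^1 = 1380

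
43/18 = 2 + 7/18=2.39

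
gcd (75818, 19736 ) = 2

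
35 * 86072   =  3012520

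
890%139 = 56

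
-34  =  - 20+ - 14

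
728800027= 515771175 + 213028852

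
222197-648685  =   - 426488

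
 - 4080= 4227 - 8307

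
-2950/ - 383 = 2950/383 = 7.70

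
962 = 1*962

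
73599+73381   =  146980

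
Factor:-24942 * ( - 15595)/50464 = 194485245/25232 = 2^( - 4)*3^1*5^1*19^( - 1)*83^( - 1)* 3119^1*4157^1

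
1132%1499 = 1132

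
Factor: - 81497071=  - 293^1*278147^1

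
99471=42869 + 56602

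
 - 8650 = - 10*865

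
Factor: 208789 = 7^2*4261^1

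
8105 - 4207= 3898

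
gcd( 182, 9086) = 14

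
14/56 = 1/4 = 0.25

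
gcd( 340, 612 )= 68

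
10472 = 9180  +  1292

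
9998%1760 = 1198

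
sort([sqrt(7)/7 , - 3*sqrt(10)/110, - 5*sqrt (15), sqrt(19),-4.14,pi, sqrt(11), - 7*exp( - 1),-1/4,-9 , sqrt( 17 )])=[-5*sqrt (15), - 9, - 4.14,-7*exp ( - 1),-1/4,-3 *sqrt( 10)/110, sqrt(7) /7, pi, sqrt( 11),sqrt( 17 ),sqrt( 19) ] 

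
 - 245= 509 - 754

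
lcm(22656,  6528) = 385152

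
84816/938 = 90 +198/469 = 90.42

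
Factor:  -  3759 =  - 3^1*7^1*179^1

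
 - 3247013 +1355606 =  - 1891407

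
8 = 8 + 0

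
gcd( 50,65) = 5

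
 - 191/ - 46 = 4 + 7/46 = 4.15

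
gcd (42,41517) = 21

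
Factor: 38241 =3^2*7^1*607^1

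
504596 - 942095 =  - 437499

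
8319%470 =329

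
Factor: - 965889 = -3^2*17^1*59^1*107^1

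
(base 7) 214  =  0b1101101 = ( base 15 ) 74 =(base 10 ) 109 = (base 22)4L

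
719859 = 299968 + 419891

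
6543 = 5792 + 751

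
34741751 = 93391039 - 58649288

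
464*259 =120176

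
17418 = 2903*6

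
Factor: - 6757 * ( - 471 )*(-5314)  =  - 2^1 * 3^1 * 29^1*157^1*233^1*  2657^1 = - 16912054758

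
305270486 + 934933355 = 1240203841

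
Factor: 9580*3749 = 35915420 =2^2 * 5^1*23^1*163^1 * 479^1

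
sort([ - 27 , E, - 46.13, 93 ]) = [-46.13, - 27 , E, 93]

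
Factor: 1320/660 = 2^1=2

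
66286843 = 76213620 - 9926777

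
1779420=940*1893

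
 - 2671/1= - 2671 = - 2671.00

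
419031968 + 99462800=518494768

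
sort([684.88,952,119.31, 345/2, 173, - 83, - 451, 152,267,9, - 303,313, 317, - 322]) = [ -451, - 322, - 303 , - 83,  9, 119.31,152, 345/2,173, 267,313,317, 684.88,952]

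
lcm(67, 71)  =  4757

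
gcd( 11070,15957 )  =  27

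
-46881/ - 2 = 23440+1/2 = 23440.50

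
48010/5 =9602 = 9602.00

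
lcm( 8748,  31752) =857304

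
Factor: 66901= 149^1*449^1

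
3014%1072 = 870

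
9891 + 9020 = 18911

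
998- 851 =147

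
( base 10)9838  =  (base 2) 10011001101110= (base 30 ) ars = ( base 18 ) 1C6A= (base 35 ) 813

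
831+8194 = 9025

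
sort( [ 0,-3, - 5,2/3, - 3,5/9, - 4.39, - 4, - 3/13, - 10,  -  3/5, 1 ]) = [ - 10, - 5 , - 4.39 , - 4, - 3,-3,-3/5, - 3/13,0,5/9, 2/3, 1] 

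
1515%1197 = 318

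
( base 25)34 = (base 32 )2f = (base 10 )79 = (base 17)4B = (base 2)1001111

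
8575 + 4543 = 13118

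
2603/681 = 3 + 560/681 = 3.82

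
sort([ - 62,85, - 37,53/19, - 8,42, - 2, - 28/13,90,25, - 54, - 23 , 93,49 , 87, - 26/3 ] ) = [ - 62 , -54, - 37, - 23,-26/3, - 8, - 28/13, - 2,53/19, 25, 42,49, 85, 87,90 , 93] 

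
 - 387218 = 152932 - 540150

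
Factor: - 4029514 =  - 2^1*67^1 * 30071^1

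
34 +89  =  123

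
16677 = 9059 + 7618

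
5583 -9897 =-4314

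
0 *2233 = 0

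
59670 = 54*1105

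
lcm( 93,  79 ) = 7347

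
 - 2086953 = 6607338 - 8694291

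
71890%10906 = 6454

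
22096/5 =4419 + 1/5 =4419.20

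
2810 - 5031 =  - 2221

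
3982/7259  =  3982/7259=0.55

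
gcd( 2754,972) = 162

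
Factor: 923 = 13^1*71^1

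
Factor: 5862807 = 3^3 *17^1 * 53^1*241^1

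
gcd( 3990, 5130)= 570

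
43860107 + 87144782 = 131004889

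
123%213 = 123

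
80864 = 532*152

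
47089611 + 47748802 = 94838413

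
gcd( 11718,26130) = 6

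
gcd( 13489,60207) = 329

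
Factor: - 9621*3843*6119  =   - 3^4 *7^1*29^1*61^1*211^1*1069^1 = - 226240864857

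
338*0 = 0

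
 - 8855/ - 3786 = 8855/3786 = 2.34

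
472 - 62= 410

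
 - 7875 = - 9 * 875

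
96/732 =8/61 = 0.13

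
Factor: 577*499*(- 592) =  - 2^4*37^1*499^1*577^1 = - 170450416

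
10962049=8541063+2420986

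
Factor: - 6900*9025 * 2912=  - 181337520000 =- 2^7*3^1*5^4 *7^1 * 13^1*19^2 * 23^1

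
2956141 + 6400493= 9356634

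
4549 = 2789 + 1760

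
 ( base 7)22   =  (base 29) G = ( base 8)20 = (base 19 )g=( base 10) 16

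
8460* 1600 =13536000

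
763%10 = 3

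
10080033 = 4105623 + 5974410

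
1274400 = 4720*270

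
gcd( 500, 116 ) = 4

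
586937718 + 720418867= 1307356585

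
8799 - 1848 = 6951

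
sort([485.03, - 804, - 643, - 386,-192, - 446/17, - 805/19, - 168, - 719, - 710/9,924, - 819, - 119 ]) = [ - 819, - 804, - 719, - 643, - 386,  -  192, - 168,  -  119 , - 710/9, - 805/19, - 446/17,485.03,924]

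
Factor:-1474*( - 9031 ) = 13311694 = 2^1*11^2*67^1*821^1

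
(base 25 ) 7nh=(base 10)4967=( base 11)3806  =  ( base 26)791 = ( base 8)11547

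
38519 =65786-27267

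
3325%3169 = 156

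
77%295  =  77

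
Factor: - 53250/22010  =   - 3^1*5^2 *31^( - 1) = - 75/31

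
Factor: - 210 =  - 2^1*3^1 *5^1*7^1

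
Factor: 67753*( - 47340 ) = -2^2* 3^2*5^1 * 7^1* 263^1 * 9679^1=-3207427020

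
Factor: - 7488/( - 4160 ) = 9/5 = 3^2*5^( - 1)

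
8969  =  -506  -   - 9475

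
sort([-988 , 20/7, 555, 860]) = [ - 988,20/7,555,860 ] 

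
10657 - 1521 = 9136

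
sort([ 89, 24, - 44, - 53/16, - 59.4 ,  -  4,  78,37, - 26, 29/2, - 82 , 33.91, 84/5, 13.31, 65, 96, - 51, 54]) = [ - 82,  -  59.4, - 51,-44, - 26,-4, - 53/16, 13.31, 29/2,84/5, 24, 33.91,37, 54, 65, 78 , 89, 96 ]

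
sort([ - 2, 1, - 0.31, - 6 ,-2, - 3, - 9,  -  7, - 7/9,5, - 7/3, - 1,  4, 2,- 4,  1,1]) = [ - 9, - 7 , - 6,-4, -3, - 7/3, - 2,  -  2 , - 1,-7/9, - 0.31,1,1,1 , 2,4 , 5] 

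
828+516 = 1344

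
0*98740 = 0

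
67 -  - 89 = 156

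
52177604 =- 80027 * (- 652)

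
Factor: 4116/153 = 1372/51 = 2^2 * 3^(  -  1)*7^3*17^( - 1)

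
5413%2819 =2594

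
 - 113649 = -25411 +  - 88238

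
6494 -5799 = 695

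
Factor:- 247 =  - 13^1*19^1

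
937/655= 937/655 = 1.43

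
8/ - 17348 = -1 + 4335/4337 = - 0.00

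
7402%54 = 4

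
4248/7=4248/7= 606.86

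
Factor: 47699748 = 2^2*3^2*331^1*4003^1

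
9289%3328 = 2633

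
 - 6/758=-3/379 = - 0.01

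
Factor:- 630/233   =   -2^1*3^2*5^1*7^1*233^( - 1)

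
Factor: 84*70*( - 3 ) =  - 17640= -  2^3*3^2*5^1*7^2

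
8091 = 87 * 93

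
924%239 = 207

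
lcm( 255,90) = 1530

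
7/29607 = 7/29607 = 0.00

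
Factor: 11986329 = 3^1*3995443^1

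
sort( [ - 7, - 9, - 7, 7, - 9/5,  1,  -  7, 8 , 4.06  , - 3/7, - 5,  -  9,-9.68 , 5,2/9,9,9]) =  [ -9.68,-9,-9, - 7 , - 7, - 7,-5 , - 9/5,-3/7 , 2/9, 1, 4.06 , 5, 7,8,9, 9]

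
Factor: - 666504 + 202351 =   -  464153  =  -  59^1 * 7867^1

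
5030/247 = 20 + 90/247 =20.36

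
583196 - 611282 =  - 28086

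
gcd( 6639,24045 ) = 3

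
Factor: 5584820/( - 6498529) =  - 2^2*5^1*29^1*283^(  -  1)*9629^1* 22963^( - 1)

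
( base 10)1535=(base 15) 6C5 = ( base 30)1l5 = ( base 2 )10111111111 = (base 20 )3GF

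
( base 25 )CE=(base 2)100111010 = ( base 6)1242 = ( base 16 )13a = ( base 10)314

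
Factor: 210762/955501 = 2^1*3^4* 1301^1*955501^ (-1) 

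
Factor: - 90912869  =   - 929^1*97861^1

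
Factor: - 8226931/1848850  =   - 2^(  -  1 )*5^ (-2 )*103^(-1)*131^1 *359^ (-1 )*62801^1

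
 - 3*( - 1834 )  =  5502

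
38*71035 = 2699330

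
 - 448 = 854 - 1302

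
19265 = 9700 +9565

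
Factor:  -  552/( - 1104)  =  2^( - 1) = 1/2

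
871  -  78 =793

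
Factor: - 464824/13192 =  -17^( - 1)*599^1 = -599/17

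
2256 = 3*752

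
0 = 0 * 5803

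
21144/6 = 3524 = 3524.00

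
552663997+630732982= 1183396979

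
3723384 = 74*50316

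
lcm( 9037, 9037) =9037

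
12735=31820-19085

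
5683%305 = 193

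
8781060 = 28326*310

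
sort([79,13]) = [ 13,  79 ] 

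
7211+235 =7446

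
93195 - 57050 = 36145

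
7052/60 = 1763/15 = 117.53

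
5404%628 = 380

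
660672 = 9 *73408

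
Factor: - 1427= - 1427^1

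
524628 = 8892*59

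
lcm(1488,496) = 1488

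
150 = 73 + 77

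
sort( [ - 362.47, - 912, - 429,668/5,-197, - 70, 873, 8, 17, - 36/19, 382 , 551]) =[- 912, - 429, - 362.47, - 197, - 70, - 36/19, 8,17, 668/5,382, 551,873]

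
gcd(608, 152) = 152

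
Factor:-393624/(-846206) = 196812/423103=2^2*3^2*7^1*  11^1*71^1*423103^(-1)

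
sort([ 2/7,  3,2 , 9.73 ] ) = [2/7,2,3,9.73]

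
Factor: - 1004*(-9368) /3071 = 9405472/3071 = 2^5*37^( - 1)*83^( - 1) * 251^1*1171^1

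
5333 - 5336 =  - 3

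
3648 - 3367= 281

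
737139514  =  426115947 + 311023567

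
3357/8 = 3357/8 = 419.62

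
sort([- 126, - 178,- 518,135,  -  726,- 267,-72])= [ - 726,- 518,-267,  -  178, - 126, -72, 135 ]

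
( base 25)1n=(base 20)28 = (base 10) 48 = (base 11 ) 44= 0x30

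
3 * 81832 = 245496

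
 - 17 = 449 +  -466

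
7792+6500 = 14292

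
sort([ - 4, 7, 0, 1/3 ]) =[  -  4, 0, 1/3,7 ]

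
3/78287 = 3/78287 = 0.00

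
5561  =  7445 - 1884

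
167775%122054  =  45721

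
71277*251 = 17890527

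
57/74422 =57/74422 = 0.00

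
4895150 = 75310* 65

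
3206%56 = 14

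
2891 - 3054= - 163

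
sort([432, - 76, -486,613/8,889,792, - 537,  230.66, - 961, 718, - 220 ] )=[-961, -537,- 486 , -220, - 76 , 613/8, 230.66, 432,718, 792, 889 ]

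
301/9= 33 + 4/9 = 33.44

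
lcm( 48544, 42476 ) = 339808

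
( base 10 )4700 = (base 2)1001001011100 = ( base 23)8k8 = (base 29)5h2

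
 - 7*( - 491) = 3437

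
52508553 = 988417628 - 935909075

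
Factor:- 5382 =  - 2^1 * 3^2*13^1*23^1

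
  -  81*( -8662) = 701622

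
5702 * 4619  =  26337538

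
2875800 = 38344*75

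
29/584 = 29/584 = 0.05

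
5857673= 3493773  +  2363900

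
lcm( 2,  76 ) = 76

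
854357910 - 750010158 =104347752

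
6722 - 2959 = 3763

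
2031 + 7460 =9491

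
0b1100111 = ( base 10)103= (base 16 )67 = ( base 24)47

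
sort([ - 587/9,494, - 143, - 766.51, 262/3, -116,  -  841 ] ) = [ - 841, - 766.51 , - 143,  -  116,-587/9,262/3,494 ] 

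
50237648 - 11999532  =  38238116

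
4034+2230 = 6264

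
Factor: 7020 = 2^2*3^3* 5^1*13^1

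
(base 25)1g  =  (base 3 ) 1112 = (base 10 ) 41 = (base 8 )51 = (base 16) 29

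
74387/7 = 74387/7  =  10626.71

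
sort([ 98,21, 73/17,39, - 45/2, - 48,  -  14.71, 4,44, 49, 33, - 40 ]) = [ - 48,-40, -45/2, - 14.71,4,73/17,21, 33, 39,44, 49,98]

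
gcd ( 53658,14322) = 66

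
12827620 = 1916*6695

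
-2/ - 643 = 2/643 = 0.00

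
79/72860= 79/72860 =0.00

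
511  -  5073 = - 4562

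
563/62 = 563/62 = 9.08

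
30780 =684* 45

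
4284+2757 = 7041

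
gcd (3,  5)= 1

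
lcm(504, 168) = 504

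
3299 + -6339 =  - 3040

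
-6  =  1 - 7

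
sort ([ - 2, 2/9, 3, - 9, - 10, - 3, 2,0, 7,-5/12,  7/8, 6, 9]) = [ - 10,-9, - 3, - 2 ,-5/12, 0,2/9,7/8,2,3, 6, 7,9 ]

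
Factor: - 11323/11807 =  - 13^2*67^1*11807^ ( - 1 )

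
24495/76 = 24495/76 =322.30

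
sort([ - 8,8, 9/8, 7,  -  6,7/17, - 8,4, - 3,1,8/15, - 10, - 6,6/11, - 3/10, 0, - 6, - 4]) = [ -10,  -  8, - 8, - 6, - 6,-6, - 4, - 3, - 3/10,0, 7/17,8/15,6/11,1, 9/8, 4,7,8] 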